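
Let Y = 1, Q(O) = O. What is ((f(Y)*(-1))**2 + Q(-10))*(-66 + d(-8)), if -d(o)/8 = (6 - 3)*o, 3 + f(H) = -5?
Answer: 6804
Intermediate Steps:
f(H) = -8 (f(H) = -3 - 5 = -8)
d(o) = -24*o (d(o) = -8*(6 - 3)*o = -24*o)
((f(Y)*(-1))**2 + Q(-10))*(-66 + d(-8)) = ((-8*(-1))**2 - 10)*(-66 - 24*(-8)) = (8**2 - 10)*(-66 + 192) = (64 - 10)*126 = 54*126 = 6804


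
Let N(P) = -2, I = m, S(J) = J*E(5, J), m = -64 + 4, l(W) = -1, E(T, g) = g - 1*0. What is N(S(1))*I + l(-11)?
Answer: 119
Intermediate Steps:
E(T, g) = g (E(T, g) = g + 0 = g)
m = -60
S(J) = J² (S(J) = J*J = J²)
I = -60
N(S(1))*I + l(-11) = -2*(-60) - 1 = 120 - 1 = 119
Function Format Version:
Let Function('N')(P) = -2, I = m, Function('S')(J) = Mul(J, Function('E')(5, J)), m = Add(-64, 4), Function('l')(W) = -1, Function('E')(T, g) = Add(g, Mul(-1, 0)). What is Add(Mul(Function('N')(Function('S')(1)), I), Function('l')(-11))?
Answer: 119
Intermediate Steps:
Function('E')(T, g) = g (Function('E')(T, g) = Add(g, 0) = g)
m = -60
Function('S')(J) = Pow(J, 2) (Function('S')(J) = Mul(J, J) = Pow(J, 2))
I = -60
Add(Mul(Function('N')(Function('S')(1)), I), Function('l')(-11)) = Add(Mul(-2, -60), -1) = Add(120, -1) = 119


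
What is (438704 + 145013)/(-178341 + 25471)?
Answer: -583717/152870 ≈ -3.8184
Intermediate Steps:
(438704 + 145013)/(-178341 + 25471) = 583717/(-152870) = 583717*(-1/152870) = -583717/152870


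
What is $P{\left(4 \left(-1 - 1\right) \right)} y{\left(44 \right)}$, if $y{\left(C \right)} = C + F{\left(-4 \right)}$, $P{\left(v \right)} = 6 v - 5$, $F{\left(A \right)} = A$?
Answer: $-2120$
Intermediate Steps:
$P{\left(v \right)} = -5 + 6 v$
$y{\left(C \right)} = -4 + C$ ($y{\left(C \right)} = C - 4 = -4 + C$)
$P{\left(4 \left(-1 - 1\right) \right)} y{\left(44 \right)} = \left(-5 + 6 \cdot 4 \left(-1 - 1\right)\right) \left(-4 + 44\right) = \left(-5 + 6 \cdot 4 \left(-2\right)\right) 40 = \left(-5 + 6 \left(-8\right)\right) 40 = \left(-5 - 48\right) 40 = \left(-53\right) 40 = -2120$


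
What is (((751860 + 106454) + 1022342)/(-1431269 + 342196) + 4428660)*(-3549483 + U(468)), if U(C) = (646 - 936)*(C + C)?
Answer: -18428816569797536652/1089073 ≈ -1.6922e+13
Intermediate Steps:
U(C) = -580*C
(((751860 + 106454) + 1022342)/(-1431269 + 342196) + 4428660)*(-3549483 + U(468)) = (((751860 + 106454) + 1022342)/(-1431269 + 342196) + 4428660)*(-3549483 - 580*468) = ((858314 + 1022342)/(-1089073) + 4428660)*(-3549483 - 271440) = (1880656*(-1/1089073) + 4428660)*(-3820923) = (-1880656/1089073 + 4428660)*(-3820923) = (4823132151524/1089073)*(-3820923) = -18428816569797536652/1089073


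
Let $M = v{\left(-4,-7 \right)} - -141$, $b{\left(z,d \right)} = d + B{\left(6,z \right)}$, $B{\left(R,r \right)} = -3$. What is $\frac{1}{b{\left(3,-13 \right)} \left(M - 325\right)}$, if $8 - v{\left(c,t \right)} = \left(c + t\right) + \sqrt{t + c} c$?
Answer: $\frac{15}{39856} + \frac{i \sqrt{11}}{109604} \approx 0.00037635 + 3.026 \cdot 10^{-5} i$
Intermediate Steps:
$b{\left(z,d \right)} = -3 + d$ ($b{\left(z,d \right)} = d - 3 = -3 + d$)
$v{\left(c,t \right)} = 8 - c - t - c \sqrt{c + t}$ ($v{\left(c,t \right)} = 8 - \left(\left(c + t\right) + \sqrt{t + c} c\right) = 8 - \left(\left(c + t\right) + \sqrt{c + t} c\right) = 8 - \left(\left(c + t\right) + c \sqrt{c + t}\right) = 8 - \left(c + t + c \sqrt{c + t}\right) = 8 - c - t - c \sqrt{c + t}$)
$M = 160 + 4 i \sqrt{11}$ ($M = \left(8 - -4 - -7 - - 4 \sqrt{-4 - 7}\right) - -141 = \left(8 + 4 + 7 - - 4 \sqrt{-11}\right) + 141 = \left(8 + 4 + 7 - - 4 i \sqrt{11}\right) + 141 = \left(8 + 4 + 7 + 4 i \sqrt{11}\right) + 141 = \left(19 + 4 i \sqrt{11}\right) + 141 = 160 + 4 i \sqrt{11} \approx 160.0 + 13.266 i$)
$\frac{1}{b{\left(3,-13 \right)} \left(M - 325\right)} = \frac{1}{\left(-3 - 13\right) \left(\left(160 + 4 i \sqrt{11}\right) - 325\right)} = \frac{1}{\left(-16\right) \left(-165 + 4 i \sqrt{11}\right)} = \frac{1}{2640 - 64 i \sqrt{11}}$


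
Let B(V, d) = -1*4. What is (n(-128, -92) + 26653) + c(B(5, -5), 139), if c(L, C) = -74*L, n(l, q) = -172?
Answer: 26777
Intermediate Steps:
B(V, d) = -4
(n(-128, -92) + 26653) + c(B(5, -5), 139) = (-172 + 26653) - 74*(-4) = 26481 + 296 = 26777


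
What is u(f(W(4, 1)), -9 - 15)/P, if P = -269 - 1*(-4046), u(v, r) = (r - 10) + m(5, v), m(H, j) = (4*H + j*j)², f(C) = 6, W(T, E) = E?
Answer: 1034/1259 ≈ 0.82129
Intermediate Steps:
m(H, j) = (j² + 4*H)² (m(H, j) = (4*H + j²)² = (j² + 4*H)²)
u(v, r) = -10 + r + (20 + v²)² (u(v, r) = (r - 10) + (v² + 4*5)² = (-10 + r) + (v² + 20)² = (-10 + r) + (20 + v²)² = -10 + r + (20 + v²)²)
P = 3777 (P = -269 + 4046 = 3777)
u(f(W(4, 1)), -9 - 15)/P = (-10 + (-9 - 15) + (20 + 6²)²)/3777 = (-10 - 24 + (20 + 36)²)*(1/3777) = (-10 - 24 + 56²)*(1/3777) = (-10 - 24 + 3136)*(1/3777) = 3102*(1/3777) = 1034/1259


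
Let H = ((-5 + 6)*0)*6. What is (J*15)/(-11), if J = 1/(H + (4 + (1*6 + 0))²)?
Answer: -3/220 ≈ -0.013636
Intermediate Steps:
H = 0 (H = (1*0)*6 = 0*6 = 0)
J = 1/100 (J = 1/(0 + (4 + (1*6 + 0))²) = 1/(0 + (4 + (6 + 0))²) = 1/(0 + (4 + 6)²) = 1/(0 + 10²) = 1/(0 + 100) = 1/100 ≈ 0.010000)
(J*15)/(-11) = ((1/100)*15)/(-11) = (3/20)*(-1/11) = -3/220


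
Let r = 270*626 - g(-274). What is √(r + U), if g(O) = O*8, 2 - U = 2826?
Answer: 2*√42097 ≈ 410.35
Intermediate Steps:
U = -2824 (U = 2 - 1*2826 = 2 - 2826 = -2824)
g(O) = 8*O
r = 171212 (r = 270*626 - 8*(-274) = 169020 - 1*(-2192) = 169020 + 2192 = 171212)
√(r + U) = √(171212 - 2824) = √168388 = 2*√42097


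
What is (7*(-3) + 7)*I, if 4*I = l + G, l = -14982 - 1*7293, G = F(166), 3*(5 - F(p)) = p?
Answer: 234416/3 ≈ 78139.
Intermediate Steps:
F(p) = 5 - p/3
G = -151/3 (G = 5 - ⅓*166 = 5 - 166/3 = -151/3 ≈ -50.333)
l = -22275 (l = -14982 - 7293 = -22275)
I = -16744/3 (I = (-22275 - 151/3)/4 = (¼)*(-66976/3) = -16744/3 ≈ -5581.3)
(7*(-3) + 7)*I = (7*(-3) + 7)*(-16744/3) = (-21 + 7)*(-16744/3) = -14*(-16744/3) = 234416/3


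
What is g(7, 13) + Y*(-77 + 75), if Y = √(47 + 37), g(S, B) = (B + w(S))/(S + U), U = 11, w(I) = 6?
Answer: 19/18 - 4*√21 ≈ -17.275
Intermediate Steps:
g(S, B) = (6 + B)/(11 + S) (g(S, B) = (B + 6)/(S + 11) = (6 + B)/(11 + S))
Y = 2*√21 (Y = √84 = 2*√21 ≈ 9.1651)
g(7, 13) + Y*(-77 + 75) = (6 + 13)/(11 + 7) + (2*√21)*(-77 + 75) = 19/18 + (2*√21)*(-2) = (1/18)*19 - 4*√21 = 19/18 - 4*√21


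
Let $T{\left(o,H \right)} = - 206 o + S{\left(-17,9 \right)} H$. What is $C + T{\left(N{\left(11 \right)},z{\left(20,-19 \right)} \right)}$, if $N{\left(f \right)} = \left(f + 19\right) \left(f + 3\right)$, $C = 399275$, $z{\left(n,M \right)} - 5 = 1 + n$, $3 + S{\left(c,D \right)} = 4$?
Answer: $312781$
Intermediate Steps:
$S{\left(c,D \right)} = 1$ ($S{\left(c,D \right)} = -3 + 4 = 1$)
$z{\left(n,M \right)} = 6 + n$ ($z{\left(n,M \right)} = 5 + \left(1 + n\right) = 6 + n$)
$N{\left(f \right)} = \left(3 + f\right) \left(19 + f\right)$ ($N{\left(f \right)} = \left(19 + f\right) \left(3 + f\right) = \left(3 + f\right) \left(19 + f\right)$)
$T{\left(o,H \right)} = H - 206 o$ ($T{\left(o,H \right)} = - 206 o + 1 H = - 206 o + H = H - 206 o$)
$C + T{\left(N{\left(11 \right)},z{\left(20,-19 \right)} \right)} = 399275 + \left(\left(6 + 20\right) - 206 \left(57 + 11^{2} + 22 \cdot 11\right)\right) = 399275 + \left(26 - 206 \left(57 + 121 + 242\right)\right) = 399275 + \left(26 - 86520\right) = 399275 - 86494 = 312781$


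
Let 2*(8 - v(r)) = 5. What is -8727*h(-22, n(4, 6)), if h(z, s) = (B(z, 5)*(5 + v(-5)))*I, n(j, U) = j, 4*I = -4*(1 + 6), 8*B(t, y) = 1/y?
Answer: 1282869/80 ≈ 16036.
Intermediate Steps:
v(r) = 11/2 (v(r) = 8 - 1/2*5 = 8 - 5/2 = 11/2)
B(t, y) = 1/(8*y)
I = -7 (I = (-4*(1 + 6))/4 = (-4*7)/4 = (1/4)*(-28) = -7)
h(z, s) = -147/80 (h(z, s) = (((1/8)/5)*(5 + 11/2))*(-7) = (((1/8)*(1/5))*(21/2))*(-7) = ((1/40)*(21/2))*(-7) = (21/80)*(-7) = -147/80)
-8727*h(-22, n(4, 6)) = -8727*(-147/80) = 1282869/80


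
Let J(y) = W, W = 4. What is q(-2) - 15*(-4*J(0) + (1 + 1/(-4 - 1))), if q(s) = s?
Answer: 226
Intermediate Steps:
J(y) = 4
q(-2) - 15*(-4*J(0) + (1 + 1/(-4 - 1))) = -2 - 15*(-4*4 + (1 + 1/(-4 - 1))) = -2 - 15*(-16 + (1 + 1/(-5))) = -2 - 15*(-16 + (1 - 1/5*1)) = -2 - 15*(-16 + (1 - 1/5)) = -2 - 15*(-16 + 4/5) = -2 - 15*(-76/5) = -2 + 228 = 226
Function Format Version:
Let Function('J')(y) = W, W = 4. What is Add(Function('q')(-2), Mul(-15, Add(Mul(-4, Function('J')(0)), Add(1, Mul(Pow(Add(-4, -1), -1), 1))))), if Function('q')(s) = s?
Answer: 226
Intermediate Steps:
Function('J')(y) = 4
Add(Function('q')(-2), Mul(-15, Add(Mul(-4, Function('J')(0)), Add(1, Mul(Pow(Add(-4, -1), -1), 1))))) = Add(-2, Mul(-15, Add(Mul(-4, 4), Add(1, Mul(Pow(Add(-4, -1), -1), 1))))) = Add(-2, Mul(-15, Add(-16, Add(1, Mul(Pow(-5, -1), 1))))) = Add(-2, Mul(-15, Add(-16, Add(1, Mul(Rational(-1, 5), 1))))) = Add(-2, Mul(-15, Add(-16, Add(1, Rational(-1, 5))))) = Add(-2, Mul(-15, Add(-16, Rational(4, 5)))) = Add(-2, Mul(-15, Rational(-76, 5))) = Add(-2, 228) = 226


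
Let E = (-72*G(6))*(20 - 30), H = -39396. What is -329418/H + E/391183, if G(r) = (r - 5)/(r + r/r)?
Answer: 21477795609/2568507578 ≈ 8.3620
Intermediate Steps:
G(r) = (-5 + r)/(1 + r) (G(r) = (-5 + r)/(r + 1) = (-5 + r)/(1 + r))
E = 720/7 (E = (-72*(-5 + 6)/(1 + 6))*(20 - 30) = -72/7*(-10) = 720/7 ≈ 102.86)
-329418/H + E/391183 = -329418/(-39396) + (720/7)/391183 = -329418*(-1/39396) + (720/7)*(1/391183) = 54903/6566 + 720/2738281 = 21477795609/2568507578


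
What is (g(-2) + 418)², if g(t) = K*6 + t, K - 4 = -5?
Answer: 168100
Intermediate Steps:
K = -1 (K = 4 - 5 = -1)
g(t) = -6 + t (g(t) = -1*6 + t = -6 + t)
(g(-2) + 418)² = ((-6 - 2) + 418)² = (-8 + 418)² = 410² = 168100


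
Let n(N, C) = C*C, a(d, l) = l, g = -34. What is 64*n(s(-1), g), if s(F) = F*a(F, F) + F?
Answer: 73984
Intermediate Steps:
s(F) = F + F² (s(F) = F*F + F = F² + F = F + F²)
n(N, C) = C²
64*n(s(-1), g) = 64*(-34)² = 64*1156 = 73984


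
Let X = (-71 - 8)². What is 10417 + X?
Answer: 16658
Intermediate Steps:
X = 6241 (X = (-79)² = 6241)
10417 + X = 10417 + 6241 = 16658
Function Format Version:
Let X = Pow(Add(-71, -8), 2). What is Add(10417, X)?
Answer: 16658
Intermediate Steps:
X = 6241 (X = Pow(-79, 2) = 6241)
Add(10417, X) = Add(10417, 6241) = 16658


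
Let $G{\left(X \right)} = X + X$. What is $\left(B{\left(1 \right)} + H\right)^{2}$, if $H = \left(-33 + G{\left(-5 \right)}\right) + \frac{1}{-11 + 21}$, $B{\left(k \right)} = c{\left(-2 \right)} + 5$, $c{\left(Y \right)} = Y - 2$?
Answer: $\frac{175561}{100} \approx 1755.6$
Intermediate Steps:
$G{\left(X \right)} = 2 X$
$c{\left(Y \right)} = -2 + Y$
$B{\left(k \right)} = 1$ ($B{\left(k \right)} = \left(-2 - 2\right) + 5 = -4 + 5 = 1$)
$H = - \frac{429}{10}$ ($H = \left(-33 + 2 \left(-5\right)\right) + \frac{1}{-11 + 21} = \left(-33 - 10\right) + \frac{1}{10} = -43 + \frac{1}{10} = - \frac{429}{10} \approx -42.9$)
$\left(B{\left(1 \right)} + H\right)^{2} = \left(1 - \frac{429}{10}\right)^{2} = \left(- \frac{419}{10}\right)^{2} = \frac{175561}{100}$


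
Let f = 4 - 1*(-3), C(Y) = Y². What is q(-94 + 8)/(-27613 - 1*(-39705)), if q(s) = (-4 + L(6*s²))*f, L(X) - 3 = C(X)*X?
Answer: 611705659525625/12092 ≈ 5.0588e+10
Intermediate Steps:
f = 7 (f = 4 + 3 = 7)
L(X) = 3 + X³ (L(X) = 3 + X²*X = 3 + X³)
q(s) = -7 + 1512*s⁶ (q(s) = (-4 + (3 + (6*s²)³))*7 = (-4 + (3 + 216*s⁶))*7 = (-1 + 216*s⁶)*7 = -7 + 1512*s⁶)
q(-94 + 8)/(-27613 - 1*(-39705)) = (-7 + 1512*(-94 + 8)⁶)/(-27613 - 1*(-39705)) = (-7 + 1512*(-86)⁶)/(-27613 + 39705) = (-7 + 1512*404567235136)/12092 = (-7 + 611705659525632)*(1/12092) = 611705659525625*(1/12092) = 611705659525625/12092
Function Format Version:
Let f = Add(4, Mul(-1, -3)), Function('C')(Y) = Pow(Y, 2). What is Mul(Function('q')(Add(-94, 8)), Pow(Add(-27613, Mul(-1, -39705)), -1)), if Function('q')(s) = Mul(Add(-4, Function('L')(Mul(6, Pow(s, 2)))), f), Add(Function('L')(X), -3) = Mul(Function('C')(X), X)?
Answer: Rational(611705659525625, 12092) ≈ 5.0588e+10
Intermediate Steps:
f = 7 (f = Add(4, 3) = 7)
Function('L')(X) = Add(3, Pow(X, 3)) (Function('L')(X) = Add(3, Mul(Pow(X, 2), X)) = Add(3, Pow(X, 3)))
Function('q')(s) = Add(-7, Mul(1512, Pow(s, 6))) (Function('q')(s) = Mul(Add(-4, Add(3, Pow(Mul(6, Pow(s, 2)), 3))), 7) = Mul(Add(-4, Add(3, Mul(216, Pow(s, 6)))), 7) = Mul(Add(-1, Mul(216, Pow(s, 6))), 7) = Add(-7, Mul(1512, Pow(s, 6))))
Mul(Function('q')(Add(-94, 8)), Pow(Add(-27613, Mul(-1, -39705)), -1)) = Mul(Add(-7, Mul(1512, Pow(Add(-94, 8), 6))), Pow(Add(-27613, Mul(-1, -39705)), -1)) = Mul(Add(-7, Mul(1512, Pow(-86, 6))), Pow(Add(-27613, 39705), -1)) = Mul(Add(-7, Mul(1512, 404567235136)), Pow(12092, -1)) = Mul(Add(-7, 611705659525632), Rational(1, 12092)) = Mul(611705659525625, Rational(1, 12092)) = Rational(611705659525625, 12092)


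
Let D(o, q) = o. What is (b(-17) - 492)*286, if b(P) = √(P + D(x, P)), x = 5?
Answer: -140712 + 572*I*√3 ≈ -1.4071e+5 + 990.73*I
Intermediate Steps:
b(P) = √(5 + P) (b(P) = √(P + 5) = √(5 + P))
(b(-17) - 492)*286 = (√(5 - 17) - 492)*286 = (√(-12) - 492)*286 = (2*I*√3 - 492)*286 = (-492 + 2*I*√3)*286 = -140712 + 572*I*√3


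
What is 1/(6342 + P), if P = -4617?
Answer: 1/1725 ≈ 0.00057971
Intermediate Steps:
1/(6342 + P) = 1/(6342 - 4617) = 1/1725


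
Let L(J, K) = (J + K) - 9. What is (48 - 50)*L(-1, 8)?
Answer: 4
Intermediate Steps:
L(J, K) = -9 + J + K
(48 - 50)*L(-1, 8) = (48 - 50)*(-9 - 1 + 8) = -2*(-2) = 4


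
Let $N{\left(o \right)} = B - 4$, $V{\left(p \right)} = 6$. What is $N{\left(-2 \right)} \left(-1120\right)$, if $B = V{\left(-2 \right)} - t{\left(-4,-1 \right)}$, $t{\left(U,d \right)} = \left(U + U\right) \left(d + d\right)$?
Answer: $15680$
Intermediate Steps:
$t{\left(U,d \right)} = 4 U d$ ($t{\left(U,d \right)} = 2 U 2 d = 4 U d$)
$B = -10$ ($B = 6 - 4 \left(-4\right) \left(-1\right) = 6 - 16 = -10$)
$N{\left(o \right)} = -14$ ($N{\left(o \right)} = -10 - 4 = -14$)
$N{\left(-2 \right)} \left(-1120\right) = \left(-14\right) \left(-1120\right) = 15680$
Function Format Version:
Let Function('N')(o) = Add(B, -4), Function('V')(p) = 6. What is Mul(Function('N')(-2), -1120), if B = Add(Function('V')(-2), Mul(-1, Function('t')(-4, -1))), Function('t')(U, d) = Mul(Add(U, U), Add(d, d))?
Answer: 15680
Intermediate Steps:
Function('t')(U, d) = Mul(4, U, d) (Function('t')(U, d) = Mul(Mul(2, U), Mul(2, d)) = Mul(4, U, d))
B = -10 (B = Add(6, Mul(-1, Mul(4, -4, -1))) = Add(6, Mul(-1, 16)) = Add(6, -16) = -10)
Function('N')(o) = -14 (Function('N')(o) = Add(-10, -4) = -14)
Mul(Function('N')(-2), -1120) = Mul(-14, -1120) = 15680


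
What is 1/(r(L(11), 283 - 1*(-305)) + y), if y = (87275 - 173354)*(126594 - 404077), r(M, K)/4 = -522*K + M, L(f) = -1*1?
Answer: 1/23884231409 ≈ 4.1869e-11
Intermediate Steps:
L(f) = -1
r(M, K) = -2088*K + 4*M (r(M, K) = 4*(-522*K + M) = 4*(M - 522*K) = -2088*K + 4*M)
y = 23885459157 (y = -86079*(-277483) = 23885459157)
1/(r(L(11), 283 - 1*(-305)) + y) = 1/((-2088*(283 - 1*(-305)) + 4*(-1)) + 23885459157) = 1/((-2088*(283 + 305) - 4) + 23885459157) = 1/((-2088*588 - 4) + 23885459157) = 1/((-1227744 - 4) + 23885459157) = 1/(-1227748 + 23885459157) = 1/23884231409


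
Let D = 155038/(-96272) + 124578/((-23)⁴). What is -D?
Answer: 15696307871/13470426376 ≈ 1.1652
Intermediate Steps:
D = -15696307871/13470426376 (D = 155038*(-1/96272) + 124578/279841 = -77519/48136 + 124578*(1/279841) = -77519/48136 + 124578/279841 = -15696307871/13470426376 ≈ -1.1652)
-D = -1*(-15696307871/13470426376) = 15696307871/13470426376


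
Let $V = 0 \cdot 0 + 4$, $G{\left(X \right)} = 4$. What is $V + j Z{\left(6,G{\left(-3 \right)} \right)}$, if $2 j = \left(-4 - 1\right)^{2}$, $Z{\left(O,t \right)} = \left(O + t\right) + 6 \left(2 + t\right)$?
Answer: $579$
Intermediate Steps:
$Z{\left(O,t \right)} = 12 + O + 7 t$ ($Z{\left(O,t \right)} = \left(O + t\right) + \left(12 + 6 t\right) = 12 + O + 7 t$)
$j = \frac{25}{2}$ ($j = \frac{\left(-4 - 1\right)^{2}}{2} = \frac{\left(-5\right)^{2}}{2} = \frac{1}{2} \cdot 25 = \frac{25}{2} \approx 12.5$)
$V = 4$ ($V = 0 + 4 = 4$)
$V + j Z{\left(6,G{\left(-3 \right)} \right)} = 4 + \frac{25 \left(12 + 6 + 7 \cdot 4\right)}{2} = 4 + \frac{25 \left(12 + 6 + 28\right)}{2} = 4 + \frac{25}{2} \cdot 46 = 4 + 575 = 579$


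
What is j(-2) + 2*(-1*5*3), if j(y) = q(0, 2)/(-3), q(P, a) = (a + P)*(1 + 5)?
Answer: -34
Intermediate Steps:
q(P, a) = 6*P + 6*a (q(P, a) = (P + a)*6 = 6*P + 6*a)
j(y) = -4 (j(y) = (6*0 + 6*2)/(-3) = (0 + 12)*(-⅓) = 12*(-⅓) = -4)
j(-2) + 2*(-1*5*3) = -4 + 2*(-1*5*3) = -4 + 2*(-5*3) = -4 + 2*(-15) = -4 - 30 = -34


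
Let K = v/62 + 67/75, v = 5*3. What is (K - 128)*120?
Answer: -2359684/155 ≈ -15224.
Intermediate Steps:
v = 15
K = 5279/4650 (K = 15/62 + 67/75 = 5279/4650 ≈ 1.1353)
(K - 128)*120 = (5279/4650 - 128)*120 = -589921/4650*120 = -2359684/155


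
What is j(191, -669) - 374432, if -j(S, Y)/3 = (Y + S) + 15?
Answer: -373043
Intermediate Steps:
j(S, Y) = -45 - 3*S - 3*Y (j(S, Y) = -3*((Y + S) + 15) = -3*((S + Y) + 15) = -3*(15 + S + Y) = -45 - 3*S - 3*Y)
j(191, -669) - 374432 = (-45 - 3*191 - 3*(-669)) - 374432 = (-45 - 573 + 2007) - 374432 = 1389 - 374432 = -373043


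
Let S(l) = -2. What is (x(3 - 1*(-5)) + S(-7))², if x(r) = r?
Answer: 36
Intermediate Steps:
(x(3 - 1*(-5)) + S(-7))² = ((3 - 1*(-5)) - 2)² = ((3 + 5) - 2)² = (8 - 2)² = 6² = 36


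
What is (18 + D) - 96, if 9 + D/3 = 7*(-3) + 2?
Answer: -162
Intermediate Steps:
D = -84 (D = -27 + 3*(7*(-3) + 2) = -27 + 3*(-21 + 2) = -27 + 3*(-19) = -27 - 57 = -84)
(18 + D) - 96 = (18 - 84) - 96 = -66 - 96 = -162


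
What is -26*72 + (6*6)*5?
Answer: -1692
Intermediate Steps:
-26*72 + (6*6)*5 = -1872 + 36*5 = -1872 + 180 = -1692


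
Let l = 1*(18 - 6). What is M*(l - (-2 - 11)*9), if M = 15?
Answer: 1935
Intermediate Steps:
l = 12 (l = 1*12 = 12)
M*(l - (-2 - 11)*9) = 15*(12 - (-2 - 11)*9) = 15*(12 - (-13)*9) = 15*(12 - 1*(-117)) = 15*(12 + 117) = 15*129 = 1935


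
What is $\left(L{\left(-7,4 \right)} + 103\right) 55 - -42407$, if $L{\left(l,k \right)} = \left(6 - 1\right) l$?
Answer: $46147$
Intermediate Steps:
$L{\left(l,k \right)} = 5 l$
$\left(L{\left(-7,4 \right)} + 103\right) 55 - -42407 = \left(5 \left(-7\right) + 103\right) 55 - -42407 = \left(-35 + 103\right) 55 + 42407 = 68 \cdot 55 + 42407 = 3740 + 42407 = 46147$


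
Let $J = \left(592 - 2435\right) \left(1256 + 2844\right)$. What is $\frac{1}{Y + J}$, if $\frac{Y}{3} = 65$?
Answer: $- \frac{1}{7556105} \approx -1.3234 \cdot 10^{-7}$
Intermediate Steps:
$Y = 195$ ($Y = 3 \cdot 65 = 195$)
$J = -7556300$ ($J = \left(-1843\right) 4100 = -7556300$)
$\frac{1}{Y + J} = \frac{1}{195 - 7556300} = \frac{1}{-7556105} = - \frac{1}{7556105}$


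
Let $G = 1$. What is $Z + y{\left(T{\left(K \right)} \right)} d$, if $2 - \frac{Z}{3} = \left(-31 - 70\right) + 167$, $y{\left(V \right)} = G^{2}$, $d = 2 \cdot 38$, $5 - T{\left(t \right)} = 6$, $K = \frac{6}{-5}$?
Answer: $-116$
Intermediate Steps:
$K = - \frac{6}{5}$ ($K = 6 \left(- \frac{1}{5}\right) = - \frac{6}{5} \approx -1.2$)
$T{\left(t \right)} = -1$ ($T{\left(t \right)} = 5 - 6 = -1$)
$d = 76$
$y{\left(V \right)} = 1$ ($y{\left(V \right)} = 1^{2} = 1$)
$Z = -192$ ($Z = 6 - 3 \left(\left(-31 - 70\right) + 167\right) = 6 - 3 \left(-101 + 167\right) = 6 - 198 = -192$)
$Z + y{\left(T{\left(K \right)} \right)} d = -192 + 1 \cdot 76 = -192 + 76 = -116$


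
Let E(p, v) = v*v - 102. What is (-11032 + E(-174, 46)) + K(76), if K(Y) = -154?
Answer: -9172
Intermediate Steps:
E(p, v) = -102 + v**2 (E(p, v) = v**2 - 102 = -102 + v**2)
(-11032 + E(-174, 46)) + K(76) = (-11032 + (-102 + 46**2)) - 154 = (-11032 + (-102 + 2116)) - 154 = (-11032 + 2014) - 154 = -9018 - 154 = -9172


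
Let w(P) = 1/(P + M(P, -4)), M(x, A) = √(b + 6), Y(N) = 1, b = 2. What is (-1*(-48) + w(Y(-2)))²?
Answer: 112233/49 + 1340*√2/49 ≈ 2329.1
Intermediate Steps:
M(x, A) = 2*√2 (M(x, A) = √(2 + 6) = √8 = 2*√2)
w(P) = 1/(P + 2*√2)
(-1*(-48) + w(Y(-2)))² = (-1*(-48) + 1/(1 + 2*√2))² = (48 + 1/(1 + 2*√2))²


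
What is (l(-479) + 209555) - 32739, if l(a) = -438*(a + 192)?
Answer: 302522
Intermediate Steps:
l(a) = -84096 - 438*a (l(a) = -438*(192 + a) = -84096 - 438*a)
(l(-479) + 209555) - 32739 = ((-84096 - 438*(-479)) + 209555) - 32739 = ((-84096 + 209802) + 209555) - 32739 = (125706 + 209555) - 32739 = 335261 - 32739 = 302522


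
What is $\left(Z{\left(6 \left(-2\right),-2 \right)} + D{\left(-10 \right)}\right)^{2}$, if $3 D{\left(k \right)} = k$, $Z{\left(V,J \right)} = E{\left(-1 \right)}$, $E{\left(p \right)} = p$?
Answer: $\frac{169}{9} \approx 18.778$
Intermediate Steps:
$Z{\left(V,J \right)} = -1$
$D{\left(k \right)} = \frac{k}{3}$
$\left(Z{\left(6 \left(-2\right),-2 \right)} + D{\left(-10 \right)}\right)^{2} = \left(-1 + \frac{1}{3} \left(-10\right)\right)^{2} = \left(-1 - \frac{10}{3}\right)^{2} = \left(- \frac{13}{3}\right)^{2} = \frac{169}{9}$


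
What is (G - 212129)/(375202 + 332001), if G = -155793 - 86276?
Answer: -454198/707203 ≈ -0.64225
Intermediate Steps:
G = -242069
(G - 212129)/(375202 + 332001) = (-242069 - 212129)/(375202 + 332001) = -454198/707203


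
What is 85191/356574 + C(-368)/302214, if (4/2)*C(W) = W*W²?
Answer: -1476561787385/17960275806 ≈ -82.213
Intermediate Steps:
C(W) = W³/2 (C(W) = (W*W²)/2 = W³/2)
85191/356574 + C(-368)/302214 = 85191/356574 + ((½)*(-368)³)/302214 = 85191*(1/356574) + ((½)*(-49836032))*(1/302214) = 28397/118858 - 24918016*1/302214 = 28397/118858 - 12459008/151107 = -1476561787385/17960275806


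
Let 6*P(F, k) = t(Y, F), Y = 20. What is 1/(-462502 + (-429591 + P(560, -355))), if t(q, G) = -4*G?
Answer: -3/2677399 ≈ -1.1205e-6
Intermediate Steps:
P(F, k) = -2*F/3 (P(F, k) = (-4*F)/6 = -2*F/3)
1/(-462502 + (-429591 + P(560, -355))) = 1/(-462502 + (-429591 - ⅔*560)) = 1/(-462502 + (-429591 - 1120/3)) = 1/(-462502 - 1289893/3) = 1/(-2677399/3) = -3/2677399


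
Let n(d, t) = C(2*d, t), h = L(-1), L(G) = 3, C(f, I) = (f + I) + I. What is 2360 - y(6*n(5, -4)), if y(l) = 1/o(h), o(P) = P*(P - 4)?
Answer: 7081/3 ≈ 2360.3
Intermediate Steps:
C(f, I) = f + 2*I (C(f, I) = (I + f) + I = f + 2*I)
h = 3
o(P) = P*(-4 + P)
n(d, t) = 2*d + 2*t
y(l) = -1/3 (y(l) = 1/(3*(-4 + 3)) = 1/(3*(-1)) = 1/(-3) = -1/3)
2360 - y(6*n(5, -4)) = 2360 - 1*(-1/3) = 2360 + 1/3 = 7081/3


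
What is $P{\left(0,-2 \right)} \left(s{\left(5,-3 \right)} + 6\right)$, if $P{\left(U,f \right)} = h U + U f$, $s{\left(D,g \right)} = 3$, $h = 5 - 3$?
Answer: $0$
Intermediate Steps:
$h = 2$
$P{\left(U,f \right)} = 2 U + U f$
$P{\left(0,-2 \right)} \left(s{\left(5,-3 \right)} + 6\right) = 0 \left(2 - 2\right) \left(3 + 6\right) = 0 \cdot 0 \cdot 9 = 0 \cdot 9 = 0$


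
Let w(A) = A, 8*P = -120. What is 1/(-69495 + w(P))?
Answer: -1/69510 ≈ -1.4386e-5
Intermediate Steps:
P = -15 (P = (⅛)*(-120) = -15)
1/(-69495 + w(P)) = 1/(-69495 - 15) = 1/(-69510) = -1/69510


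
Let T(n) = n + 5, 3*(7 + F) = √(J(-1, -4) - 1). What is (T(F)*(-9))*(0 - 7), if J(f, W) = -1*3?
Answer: -126 + 42*I ≈ -126.0 + 42.0*I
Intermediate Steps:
J(f, W) = -3
F = -7 + 2*I/3 (F = -7 + √(-3 - 1)/3 = -7 + √(-4)/3 = -7 + (2*I)/3 = -7 + 2*I/3 ≈ -7.0 + 0.66667*I)
T(n) = 5 + n
(T(F)*(-9))*(0 - 7) = ((5 + (-7 + 2*I/3))*(-9))*(0 - 7) = ((-2 + 2*I/3)*(-9))*(-7) = (18 - 6*I)*(-7) = -126 + 42*I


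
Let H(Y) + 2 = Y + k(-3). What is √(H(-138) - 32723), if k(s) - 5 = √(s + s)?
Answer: √(-32858 + I*√6) ≈ 0.0068 + 181.27*I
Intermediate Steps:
k(s) = 5 + √2*√s (k(s) = 5 + √(s + s) = 5 + √(2*s) = 5 + √2*√s)
H(Y) = 3 + Y + I*√6 (H(Y) = -2 + (Y + (5 + √2*√(-3))) = -2 + (Y + (5 + √2*(I*√3))) = -2 + (Y + (5 + I*√6)) = -2 + (5 + Y + I*√6) = 3 + Y + I*√6)
√(H(-138) - 32723) = √((3 - 138 + I*√6) - 32723) = √((-135 + I*√6) - 32723) = √(-32858 + I*√6)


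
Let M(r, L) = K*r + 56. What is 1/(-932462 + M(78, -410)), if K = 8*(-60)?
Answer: -1/969846 ≈ -1.0311e-6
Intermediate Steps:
K = -480
M(r, L) = 56 - 480*r (M(r, L) = -480*r + 56 = 56 - 480*r)
1/(-932462 + M(78, -410)) = 1/(-932462 + (56 - 480*78)) = 1/(-932462 + (56 - 37440)) = 1/(-932462 - 37384) = 1/(-969846) = -1/969846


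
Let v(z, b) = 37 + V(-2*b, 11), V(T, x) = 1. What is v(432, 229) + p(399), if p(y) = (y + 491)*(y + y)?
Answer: 710258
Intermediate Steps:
v(z, b) = 38 (v(z, b) = 37 + 1 = 38)
p(y) = 2*y*(491 + y) (p(y) = (491 + y)*(2*y) = 2*y*(491 + y))
v(432, 229) + p(399) = 38 + 2*399*(491 + 399) = 38 + 2*399*890 = 38 + 710220 = 710258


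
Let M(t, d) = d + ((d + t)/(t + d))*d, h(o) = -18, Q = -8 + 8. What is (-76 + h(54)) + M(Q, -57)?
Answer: -208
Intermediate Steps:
Q = 0
M(t, d) = 2*d (M(t, d) = d + ((d + t)/(d + t))*d = d + 1*d = d + d = 2*d)
(-76 + h(54)) + M(Q, -57) = (-76 - 18) + 2*(-57) = -94 - 114 = -208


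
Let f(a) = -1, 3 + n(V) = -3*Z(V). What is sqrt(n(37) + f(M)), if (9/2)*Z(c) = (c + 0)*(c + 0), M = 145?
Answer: 5*I*sqrt(330)/3 ≈ 30.276*I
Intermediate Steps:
Z(c) = 2*c**2/9 (Z(c) = 2*((c + 0)*(c + 0))/9 = 2*(c*c)/9 = 2*c**2/9)
n(V) = -3 - 2*V**2/3
sqrt(n(37) + f(M)) = sqrt((-3 - 2/3*37**2) - 1) = sqrt((-3 - 2/3*1369) - 1) = sqrt((-3 - 2738/3) - 1) = sqrt(-2747/3 - 1) = sqrt(-2750/3) = 5*I*sqrt(330)/3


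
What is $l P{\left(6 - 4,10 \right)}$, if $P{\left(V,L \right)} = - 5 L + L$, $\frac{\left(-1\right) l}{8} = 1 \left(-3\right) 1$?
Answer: $-960$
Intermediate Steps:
$l = 24$ ($l = - 8 \cdot 1 \left(-3\right) 1 = - 8 \left(\left(-3\right) 1\right) = \left(-8\right) \left(-3\right) = 24$)
$P{\left(V,L \right)} = - 4 L$
$l P{\left(6 - 4,10 \right)} = 24 \left(\left(-4\right) 10\right) = 24 \left(-40\right) = -960$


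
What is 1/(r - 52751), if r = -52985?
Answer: -1/105736 ≈ -9.4575e-6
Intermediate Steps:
1/(r - 52751) = 1/(-52985 - 52751) = 1/(-105736) = -1/105736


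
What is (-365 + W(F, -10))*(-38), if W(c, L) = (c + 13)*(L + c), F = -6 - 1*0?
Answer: 18126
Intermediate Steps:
F = -6 (F = -6 + 0 = -6)
W(c, L) = (13 + c)*(L + c)
(-365 + W(F, -10))*(-38) = (-365 + ((-6)² + 13*(-10) + 13*(-6) - 10*(-6)))*(-38) = (-365 + (36 - 130 - 78 + 60))*(-38) = (-365 - 112)*(-38) = -477*(-38) = 18126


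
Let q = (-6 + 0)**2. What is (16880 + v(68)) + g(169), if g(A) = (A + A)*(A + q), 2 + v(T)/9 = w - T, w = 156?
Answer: 86944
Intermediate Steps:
v(T) = 1386 - 9*T (v(T) = -18 + 9*(156 - T) = -18 + (1404 - 9*T) = 1386 - 9*T)
q = 36 (q = (-6)**2 = 36)
g(A) = 2*A*(36 + A) (g(A) = (A + A)*(A + 36) = (2*A)*(36 + A) = 2*A*(36 + A))
(16880 + v(68)) + g(169) = (16880 + (1386 - 9*68)) + 2*169*(36 + 169) = (16880 + (1386 - 612)) + 2*169*205 = (16880 + 774) + 69290 = 17654 + 69290 = 86944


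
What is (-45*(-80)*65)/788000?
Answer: 117/394 ≈ 0.29695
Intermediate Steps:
(-45*(-80)*65)/788000 = (3600*65)*(1/788000) = 234000*(1/788000) = 117/394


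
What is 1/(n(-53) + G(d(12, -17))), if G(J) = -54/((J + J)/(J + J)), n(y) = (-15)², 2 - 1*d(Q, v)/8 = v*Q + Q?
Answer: 1/171 ≈ 0.0058480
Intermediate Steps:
d(Q, v) = 16 - 8*Q - 8*Q*v (d(Q, v) = 16 - 8*(v*Q + Q) = 16 - 8*(Q*v + Q) = 16 - 8*(Q + Q*v) = 16 + (-8*Q - 8*Q*v) = 16 - 8*Q - 8*Q*v)
n(y) = 225
G(J) = -54 (G(J) = -54/((2*J)/((2*J))) = -54/((2*J)*(1/(2*J))) = -54/1 = -54*1 = -54)
1/(n(-53) + G(d(12, -17))) = 1/(225 - 54) = 1/171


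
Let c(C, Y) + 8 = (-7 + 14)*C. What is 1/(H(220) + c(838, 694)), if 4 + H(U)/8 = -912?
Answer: -1/1470 ≈ -0.00068027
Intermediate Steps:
H(U) = -7328 (H(U) = -32 + 8*(-912) = -32 - 7296 = -7328)
c(C, Y) = -8 + 7*C (c(C, Y) = -8 + (-7 + 14)*C = -8 + 7*C)
1/(H(220) + c(838, 694)) = 1/(-7328 + (-8 + 7*838)) = 1/(-7328 + (-8 + 5866)) = 1/(-7328 + 5858) = 1/(-1470) = -1/1470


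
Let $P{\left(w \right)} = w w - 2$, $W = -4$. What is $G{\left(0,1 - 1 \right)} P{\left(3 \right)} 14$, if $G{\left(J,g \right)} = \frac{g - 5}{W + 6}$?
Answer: $-245$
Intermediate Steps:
$P{\left(w \right)} = -2 + w^{2}$ ($P{\left(w \right)} = w^{2} - 2 = -2 + w^{2}$)
$G{\left(J,g \right)} = - \frac{5}{2} + \frac{g}{2}$ ($G{\left(J,g \right)} = \frac{g - 5}{-4 + 6} = \frac{-5 + g}{2} = \left(-5 + g\right) \frac{1}{2} = - \frac{5}{2} + \frac{g}{2}$)
$G{\left(0,1 - 1 \right)} P{\left(3 \right)} 14 = \left(- \frac{5}{2} + \frac{1 - 1}{2}\right) \left(-2 + 3^{2}\right) 14 = \left(- \frac{5}{2} + \frac{1 - 1}{2}\right) \left(-2 + 9\right) 14 = \left(- \frac{5}{2} + \frac{1}{2} \cdot 0\right) 7 \cdot 14 = \left(- \frac{5}{2} + 0\right) 7 \cdot 14 = \left(- \frac{5}{2}\right) 7 \cdot 14 = \left(- \frac{35}{2}\right) 14 = -245$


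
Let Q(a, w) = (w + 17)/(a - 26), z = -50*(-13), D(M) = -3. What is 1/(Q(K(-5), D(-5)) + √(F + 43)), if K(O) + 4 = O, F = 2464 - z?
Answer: 10/46421 + 25*√1857/46421 ≈ 0.023423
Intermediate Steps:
z = 650
F = 1814 (F = 2464 - 1*650 = 2464 - 650 = 1814)
K(O) = -4 + O
Q(a, w) = (17 + w)/(-26 + a)
1/(Q(K(-5), D(-5)) + √(F + 43)) = 1/((17 - 3)/(-26 + (-4 - 5)) + √(1814 + 43)) = 1/(14/(-26 - 9) + √1857) = 1/(14/(-35) + √1857) = 1/(-1/35*14 + √1857) = 1/(-⅖ + √1857)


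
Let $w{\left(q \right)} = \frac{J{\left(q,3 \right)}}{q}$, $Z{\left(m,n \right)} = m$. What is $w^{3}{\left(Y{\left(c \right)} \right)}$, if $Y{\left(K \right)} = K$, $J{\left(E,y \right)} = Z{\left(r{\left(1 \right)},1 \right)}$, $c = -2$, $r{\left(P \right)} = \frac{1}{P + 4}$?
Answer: $- \frac{1}{1000} \approx -0.001$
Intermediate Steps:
$r{\left(P \right)} = \frac{1}{4 + P}$
$J{\left(E,y \right)} = \frac{1}{5}$ ($J{\left(E,y \right)} = \frac{1}{4 + 1} = \frac{1}{5}$)
$w{\left(q \right)} = \frac{1}{5 q}$
$w^{3}{\left(Y{\left(c \right)} \right)} = \left(\frac{1}{5 \left(-2\right)}\right)^{3} = \left(\frac{1}{5} \left(- \frac{1}{2}\right)\right)^{3} = \left(- \frac{1}{10}\right)^{3} = - \frac{1}{1000}$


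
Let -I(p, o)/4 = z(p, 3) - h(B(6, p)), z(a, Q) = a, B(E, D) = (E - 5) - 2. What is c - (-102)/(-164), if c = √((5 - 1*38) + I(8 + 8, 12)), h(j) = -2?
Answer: -51/82 + I*√105 ≈ -0.62195 + 10.247*I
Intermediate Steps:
B(E, D) = -7 + E (B(E, D) = (-5 + E) - 2 = -7 + E)
I(p, o) = -8 - 4*p (I(p, o) = -4*(p - 1*(-2)) = -4*(p + 2) = -4*(2 + p) = -8 - 4*p)
c = I*√105 (c = √((5 - 1*38) + (-8 - 4*(8 + 8))) = √((5 - 38) + (-8 - 4*16)) = √(-33 + (-8 - 64)) = √(-33 - 72) = √(-105) = I*√105 ≈ 10.247*I)
c - (-102)/(-164) = I*√105 - (-102)/(-164) = I*√105 - (-102)*(-1)/164 = I*√105 - 1*51/82 = I*√105 - 51/82 = -51/82 + I*√105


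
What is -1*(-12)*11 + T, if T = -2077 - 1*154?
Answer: -2099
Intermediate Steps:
T = -2231 (T = -2077 - 154 = -2231)
-1*(-12)*11 + T = -1*(-12)*11 - 2231 = 12*11 - 2231 = 132 - 2231 = -2099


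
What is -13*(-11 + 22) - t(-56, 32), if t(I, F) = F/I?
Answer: -997/7 ≈ -142.43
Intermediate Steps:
-13*(-11 + 22) - t(-56, 32) = -13*(-11 + 22) - 32/(-56) = -13*11 - 32*(-1)/56 = -143 - 1*(-4/7) = -143 + 4/7 = -997/7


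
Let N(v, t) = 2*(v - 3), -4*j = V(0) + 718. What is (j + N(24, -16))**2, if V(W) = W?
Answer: 75625/4 ≈ 18906.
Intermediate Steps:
j = -359/2 (j = -(0 + 718)/4 = -1/4*718 = -359/2 ≈ -179.50)
N(v, t) = -6 + 2*v (N(v, t) = 2*(-3 + v) = -6 + 2*v)
(j + N(24, -16))**2 = (-359/2 + (-6 + 2*24))**2 = (-359/2 + (-6 + 48))**2 = (-359/2 + 42)**2 = (-275/2)**2 = 75625/4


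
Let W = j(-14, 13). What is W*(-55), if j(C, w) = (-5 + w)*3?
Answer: -1320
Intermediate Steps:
j(C, w) = -15 + 3*w
W = 24 (W = -15 + 3*13 = -15 + 39 = 24)
W*(-55) = 24*(-55) = -1320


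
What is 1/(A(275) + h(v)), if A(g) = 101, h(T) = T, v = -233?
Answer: -1/132 ≈ -0.0075758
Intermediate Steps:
1/(A(275) + h(v)) = 1/(101 - 233) = 1/(-132) = -1/132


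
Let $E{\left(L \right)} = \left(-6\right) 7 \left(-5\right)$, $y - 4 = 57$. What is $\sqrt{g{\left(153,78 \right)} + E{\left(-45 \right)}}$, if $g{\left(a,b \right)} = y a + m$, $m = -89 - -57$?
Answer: $\sqrt{9511} \approx 97.524$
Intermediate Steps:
$y = 61$ ($y = 4 + 57 = 61$)
$m = -32$ ($m = -89 + 57 = -32$)
$E{\left(L \right)} = 210$ ($E{\left(L \right)} = \left(-42\right) \left(-5\right) = 210$)
$g{\left(a,b \right)} = -32 + 61 a$ ($g{\left(a,b \right)} = 61 a - 32 = -32 + 61 a$)
$\sqrt{g{\left(153,78 \right)} + E{\left(-45 \right)}} = \sqrt{\left(-32 + 61 \cdot 153\right) + 210} = \sqrt{\left(-32 + 9333\right) + 210} = \sqrt{9301 + 210} = \sqrt{9511}$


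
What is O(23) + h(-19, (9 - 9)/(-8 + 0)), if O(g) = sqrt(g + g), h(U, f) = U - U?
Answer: sqrt(46) ≈ 6.7823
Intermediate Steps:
h(U, f) = 0
O(g) = sqrt(2)*sqrt(g) (O(g) = sqrt(2*g) = sqrt(2)*sqrt(g))
O(23) + h(-19, (9 - 9)/(-8 + 0)) = sqrt(2)*sqrt(23) + 0 = sqrt(46) + 0 = sqrt(46)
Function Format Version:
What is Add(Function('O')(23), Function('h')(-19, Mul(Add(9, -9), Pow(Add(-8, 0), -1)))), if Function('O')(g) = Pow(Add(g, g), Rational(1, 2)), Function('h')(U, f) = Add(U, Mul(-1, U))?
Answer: Pow(46, Rational(1, 2)) ≈ 6.7823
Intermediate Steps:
Function('h')(U, f) = 0
Function('O')(g) = Mul(Pow(2, Rational(1, 2)), Pow(g, Rational(1, 2))) (Function('O')(g) = Pow(Mul(2, g), Rational(1, 2)) = Mul(Pow(2, Rational(1, 2)), Pow(g, Rational(1, 2))))
Add(Function('O')(23), Function('h')(-19, Mul(Add(9, -9), Pow(Add(-8, 0), -1)))) = Add(Mul(Pow(2, Rational(1, 2)), Pow(23, Rational(1, 2))), 0) = Add(Pow(46, Rational(1, 2)), 0) = Pow(46, Rational(1, 2))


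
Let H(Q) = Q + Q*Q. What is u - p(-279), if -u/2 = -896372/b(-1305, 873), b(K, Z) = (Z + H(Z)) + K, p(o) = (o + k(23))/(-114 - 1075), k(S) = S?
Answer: 968177348/453347865 ≈ 2.1356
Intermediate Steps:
H(Q) = Q + Q**2
p(o) = -23/1189 - o/1189 (p(o) = (o + 23)/(-114 - 1075) = (23 + o)/(-1189) = (23 + o)*(-1/1189) = -23/1189 - o/1189)
b(K, Z) = K + Z + Z*(1 + Z) (b(K, Z) = (Z + Z*(1 + Z)) + K = K + Z + Z*(1 + Z))
u = 896372/381285 (u = -(-1792744)/(-1305 + 873 + 873*(1 + 873)) = -(-1792744)/(-1305 + 873 + 873*874) = -(-1792744)/(-1305 + 873 + 763002) = -(-1792744)/762570 = -2*(-448186/381285) = 896372/381285 ≈ 2.3509)
u - p(-279) = 896372/381285 - (-23/1189 - 1/1189*(-279)) = 896372/381285 - (-23/1189 + 279/1189) = 896372/381285 - 1*256/1189 = 896372/381285 - 256/1189 = 968177348/453347865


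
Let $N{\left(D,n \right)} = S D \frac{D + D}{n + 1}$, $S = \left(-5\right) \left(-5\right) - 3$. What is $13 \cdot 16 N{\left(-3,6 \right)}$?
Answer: $\frac{82368}{7} \approx 11767.0$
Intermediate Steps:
$S = 22$ ($S = 25 - 3 = 22$)
$N{\left(D,n \right)} = \frac{44 D^{2}}{1 + n}$ ($N{\left(D,n \right)} = 22 D \frac{D + D}{n + 1} = 22 D \frac{2 D}{1 + n} = \frac{44 D^{2}}{1 + n}$)
$13 \cdot 16 N{\left(-3,6 \right)} = 13 \cdot 16 \frac{44 \left(-3\right)^{2}}{1 + 6} = 208 \cdot 44 \cdot 9 \cdot \frac{1}{7} = 208 \cdot \frac{396}{7} = \frac{82368}{7}$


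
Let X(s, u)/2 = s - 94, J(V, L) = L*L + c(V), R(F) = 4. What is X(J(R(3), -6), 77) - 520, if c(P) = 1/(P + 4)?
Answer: -2543/4 ≈ -635.75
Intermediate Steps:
c(P) = 1/(4 + P)
J(V, L) = L**2 + 1/(4 + V) (J(V, L) = L*L + 1/(4 + V) = L**2 + 1/(4 + V))
X(s, u) = -188 + 2*s (X(s, u) = 2*(s - 94) = 2*(-94 + s) = -188 + 2*s)
X(J(R(3), -6), 77) - 520 = (-188 + 2*((1 + (-6)**2*(4 + 4))/(4 + 4))) - 520 = (-188 + 2*((1 + 36*8)/8)) - 520 = (-188 + 2*((1 + 288)/8)) - 520 = (-188 + 2*((1/8)*289)) - 520 = (-188 + 2*(289/8)) - 520 = (-188 + 289/4) - 520 = -463/4 - 520 = -2543/4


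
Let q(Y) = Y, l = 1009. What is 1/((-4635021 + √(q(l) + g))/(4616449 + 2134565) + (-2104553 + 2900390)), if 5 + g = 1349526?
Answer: 36271187052377758758/28865927787616127365777279 - 6751014*√1350530/28865927787616127365777279 ≈ 1.2565e-6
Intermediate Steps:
g = 1349521 (g = -5 + 1349526 = 1349521)
1/((-4635021 + √(q(l) + g))/(4616449 + 2134565) + (-2104553 + 2900390)) = 1/((-4635021 + √(1009 + 1349521))/(4616449 + 2134565) + (-2104553 + 2900390)) = 1/((-4635021 + √1350530)/6751014 + 795837) = 1/((-4635021 + √1350530)*(1/6751014) + 795837) = 1/((-1545007/2250338 + √1350530/6751014) + 795837) = 1/(1790900697899/2250338 + √1350530/6751014)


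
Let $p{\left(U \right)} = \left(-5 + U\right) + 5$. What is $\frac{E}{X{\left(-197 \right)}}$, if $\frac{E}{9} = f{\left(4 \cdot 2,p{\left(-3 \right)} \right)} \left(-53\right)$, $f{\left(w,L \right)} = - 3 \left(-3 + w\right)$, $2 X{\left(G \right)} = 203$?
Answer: $\frac{14310}{203} \approx 70.493$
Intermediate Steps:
$X{\left(G \right)} = \frac{203}{2}$ ($X{\left(G \right)} = \frac{1}{2} \cdot 203 = \frac{203}{2}$)
$p{\left(U \right)} = U$
$f{\left(w,L \right)} = 9 - 3 w$
$E = 7155$ ($E = 9 \left(9 - 3 \cdot 4 \cdot 2\right) \left(-53\right) = 9 \left(9 - 24\right) \left(-53\right) = 9 \left(\left(-15\right) \left(-53\right)\right) = 9 \cdot 795 = 7155$)
$\frac{E}{X{\left(-197 \right)}} = \frac{7155}{\frac{203}{2}} = 7155 \cdot \frac{2}{203} = \frac{14310}{203}$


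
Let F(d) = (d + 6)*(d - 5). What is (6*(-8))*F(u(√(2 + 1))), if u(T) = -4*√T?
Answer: 1440 - 768*√3 + 192*3^(¼) ≈ 362.47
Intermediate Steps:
F(d) = (-5 + d)*(6 + d) (F(d) = (6 + d)*(-5 + d) = (-5 + d)*(6 + d))
(6*(-8))*F(u(√(2 + 1))) = (6*(-8))*(-30 - 4*(2 + 1)^(¼) + (-4*(2 + 1)^(¼))²) = -48*(-30 - 4*3^(¼) + (-4*3^(¼))²) = -48*(-30 - 4*3^(¼) + 16*√3) = 1440 - 768*√3 + 192*3^(¼)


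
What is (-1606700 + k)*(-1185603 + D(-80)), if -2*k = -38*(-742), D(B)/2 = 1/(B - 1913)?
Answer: 3829794584831238/1993 ≈ 1.9216e+12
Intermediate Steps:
D(B) = 2/(-1913 + B) (D(B) = 2/(B - 1913) = 2/(-1913 + B))
k = -14098 (k = -(-19)*(-742) = -½*28196 = -14098)
(-1606700 + k)*(-1185603 + D(-80)) = (-1606700 - 14098)*(-1185603 + 2/(-1913 - 80)) = -1620798*(-1185603 + 2/(-1993)) = -1620798*(-1185603 + 2*(-1/1993)) = -1620798*(-1185603 - 2/1993) = -1620798*(-2362906781/1993) = 3829794584831238/1993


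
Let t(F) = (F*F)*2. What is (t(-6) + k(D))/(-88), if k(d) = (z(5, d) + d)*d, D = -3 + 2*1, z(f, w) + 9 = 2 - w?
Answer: -79/88 ≈ -0.89773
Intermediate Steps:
z(f, w) = -7 - w (z(f, w) = -9 + (2 - w) = -7 - w)
t(F) = 2*F**2 (t(F) = F**2*2 = 2*F**2)
D = -1 (D = -3 + 2 = -1)
k(d) = -7*d (k(d) = ((-7 - d) + d)*d = -7*d)
(t(-6) + k(D))/(-88) = (2*(-6)**2 - 7*(-1))/(-88) = -(2*36 + 7)/88 = -(72 + 7)/88 = -1/88*79 = -79/88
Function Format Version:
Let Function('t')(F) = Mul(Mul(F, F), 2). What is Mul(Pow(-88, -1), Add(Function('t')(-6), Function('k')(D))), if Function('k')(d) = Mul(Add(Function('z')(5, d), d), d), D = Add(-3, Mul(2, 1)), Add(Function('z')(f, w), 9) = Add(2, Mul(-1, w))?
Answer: Rational(-79, 88) ≈ -0.89773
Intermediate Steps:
Function('z')(f, w) = Add(-7, Mul(-1, w)) (Function('z')(f, w) = Add(-9, Add(2, Mul(-1, w))) = Add(-7, Mul(-1, w)))
Function('t')(F) = Mul(2, Pow(F, 2)) (Function('t')(F) = Mul(Pow(F, 2), 2) = Mul(2, Pow(F, 2)))
D = -1 (D = Add(-3, 2) = -1)
Function('k')(d) = Mul(-7, d) (Function('k')(d) = Mul(Add(Add(-7, Mul(-1, d)), d), d) = Mul(-7, d))
Mul(Pow(-88, -1), Add(Function('t')(-6), Function('k')(D))) = Mul(Pow(-88, -1), Add(Mul(2, Pow(-6, 2)), Mul(-7, -1))) = Mul(Rational(-1, 88), Add(Mul(2, 36), 7)) = Mul(Rational(-1, 88), Add(72, 7)) = Mul(Rational(-1, 88), 79) = Rational(-79, 88)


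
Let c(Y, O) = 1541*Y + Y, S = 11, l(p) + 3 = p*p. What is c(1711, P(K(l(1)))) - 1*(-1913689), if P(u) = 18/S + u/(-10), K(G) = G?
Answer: 4552051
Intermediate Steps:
l(p) = -3 + p² (l(p) = -3 + p*p = -3 + p²)
P(u) = 18/11 - u/10 (P(u) = 18/11 + u/(-10) = 18*(1/11) + u*(-⅒) = 18/11 - u/10)
c(Y, O) = 1542*Y
c(1711, P(K(l(1)))) - 1*(-1913689) = 1542*1711 - 1*(-1913689) = 2638362 + 1913689 = 4552051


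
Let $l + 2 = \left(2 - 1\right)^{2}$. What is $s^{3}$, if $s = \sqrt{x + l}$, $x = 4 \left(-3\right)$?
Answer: $- 13 i \sqrt{13} \approx - 46.872 i$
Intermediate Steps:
$x = -12$
$l = -1$ ($l = -2 + \left(2 - 1\right)^{2} = -2 + 1^{2} = -2 + 1 = -1$)
$s = i \sqrt{13}$ ($s = \sqrt{-12 - 1} = \sqrt{-13} = i \sqrt{13} \approx 3.6056 i$)
$s^{3} = \left(i \sqrt{13}\right)^{3} = - 13 i \sqrt{13}$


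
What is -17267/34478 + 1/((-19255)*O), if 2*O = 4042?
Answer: -671934202263/1341689131690 ≈ -0.50081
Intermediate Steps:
O = 2021 (O = (1/2)*4042 = 2021)
-17267/34478 + 1/((-19255)*O) = -17267/34478 + 1/(-19255*2021) = -17267*1/34478 - 1/19255*1/2021 = -17267/34478 - 1/38914355 = -671934202263/1341689131690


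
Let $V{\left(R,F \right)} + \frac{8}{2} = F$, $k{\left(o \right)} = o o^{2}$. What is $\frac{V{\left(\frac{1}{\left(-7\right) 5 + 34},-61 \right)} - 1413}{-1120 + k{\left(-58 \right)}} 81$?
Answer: $\frac{59859}{98116} \approx 0.61008$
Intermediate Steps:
$k{\left(o \right)} = o^{3}$
$V{\left(R,F \right)} = -4 + F$
$\frac{V{\left(\frac{1}{\left(-7\right) 5 + 34},-61 \right)} - 1413}{-1120 + k{\left(-58 \right)}} 81 = \frac{\left(-4 - 61\right) - 1413}{-1120 + \left(-58\right)^{3}} \cdot 81 = \frac{-65 - 1413}{-1120 - 195112} \cdot 81 = - \frac{1478}{-196232} \cdot 81 = \left(-1478\right) \left(- \frac{1}{196232}\right) 81 = \frac{739}{98116} \cdot 81 = \frac{59859}{98116}$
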